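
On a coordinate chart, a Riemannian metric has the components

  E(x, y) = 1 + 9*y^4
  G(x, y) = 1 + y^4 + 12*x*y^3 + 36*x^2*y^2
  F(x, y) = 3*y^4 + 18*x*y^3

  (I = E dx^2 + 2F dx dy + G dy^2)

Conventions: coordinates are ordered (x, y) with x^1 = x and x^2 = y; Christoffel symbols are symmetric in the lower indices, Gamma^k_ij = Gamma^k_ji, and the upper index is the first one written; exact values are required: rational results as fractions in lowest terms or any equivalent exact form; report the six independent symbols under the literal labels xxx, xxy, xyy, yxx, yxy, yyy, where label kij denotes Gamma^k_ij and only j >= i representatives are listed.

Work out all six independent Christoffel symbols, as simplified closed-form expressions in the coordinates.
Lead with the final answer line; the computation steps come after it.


Answer: Gamma_xxx = 0, Gamma_xxy = 18*y^3/(36*x^2*y^2 + 12*x*y^3 + 10*y^4 + 1), Gamma_xyy = (18*x*y^2 + 6*y^3)/(36*x^2*y^2 + 12*x*y^3 + 10*y^4 + 1), Gamma_yxx = 0, Gamma_yxy = (36*x*y^2 + 6*y^3)/(36*x^2*y^2 + 12*x*y^3 + 10*y^4 + 1), Gamma_yyy = (36*x^2*y + 18*x*y^2 + 2*y^3)/(36*x^2*y^2 + 12*x*y^3 + 10*y^4 + 1)

E = 1 + 9*y^4; F = 3*y^4 + 18*x*y^3; G = 1 + y^4 + 12*x*y^3 + 36*x^2*y^2
Gamma^k_ij = (1/2) g^{kl} (d_i g_jl + d_j g_il - d_l g_ij), with g^inv = (1/(EG-F^2)) [[G, -F], [-F, E]]
first partials: E_x = 0, E_y = 36*y^3, F_x = 18*y^3, F_y = 12*y^3 + 54*x*y^2, G_x = 12*y^3 + 72*x*y^2, G_y = 4*y^3 + 36*x*y^2 + 72*x^2*y
D = EG - F^2 = 1 + 10*y^4 + 12*x*y^3 + 36*x^2*y^2
expanded: Gamma^x_xx = (G E_x - 2F F_x + F E_y)/(2D), Gamma^x_xy = (G E_y - F G_x)/(2D), Gamma^x_yy = (2G F_y - G G_x - F G_y)/(2D), Gamma^y_xx = (2E F_x - E E_y - F E_x)/(2D), Gamma^y_xy = (E G_x - F E_y)/(2D), Gamma^y_yy = (E G_y - 2F F_y + F G_x)/(2D); substitute and cancel common factors


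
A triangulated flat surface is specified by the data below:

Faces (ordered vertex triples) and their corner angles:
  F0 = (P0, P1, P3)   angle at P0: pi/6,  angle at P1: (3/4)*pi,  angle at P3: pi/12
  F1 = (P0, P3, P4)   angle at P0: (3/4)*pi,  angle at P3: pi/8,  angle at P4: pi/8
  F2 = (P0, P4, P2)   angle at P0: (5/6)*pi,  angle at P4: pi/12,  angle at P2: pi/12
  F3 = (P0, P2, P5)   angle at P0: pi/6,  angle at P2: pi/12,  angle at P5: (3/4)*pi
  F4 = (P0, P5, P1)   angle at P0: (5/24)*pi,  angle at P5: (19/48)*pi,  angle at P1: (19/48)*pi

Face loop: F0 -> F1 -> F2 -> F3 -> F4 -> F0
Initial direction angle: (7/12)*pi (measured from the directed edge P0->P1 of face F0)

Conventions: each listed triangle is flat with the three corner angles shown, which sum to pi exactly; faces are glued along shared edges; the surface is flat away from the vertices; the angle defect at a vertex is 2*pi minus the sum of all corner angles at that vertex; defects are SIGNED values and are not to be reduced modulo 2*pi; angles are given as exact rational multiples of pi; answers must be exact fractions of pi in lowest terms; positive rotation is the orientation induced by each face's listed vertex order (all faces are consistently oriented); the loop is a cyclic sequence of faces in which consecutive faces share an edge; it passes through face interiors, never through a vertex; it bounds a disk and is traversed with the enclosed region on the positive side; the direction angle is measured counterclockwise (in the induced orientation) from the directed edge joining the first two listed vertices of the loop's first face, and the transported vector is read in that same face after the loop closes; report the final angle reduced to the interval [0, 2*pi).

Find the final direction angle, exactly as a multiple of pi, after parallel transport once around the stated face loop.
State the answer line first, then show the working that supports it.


Answer: final direction angle = (11/24)*pi

enclosed vertex P0: corner angles sum to (17/8)*pi, defect = 2*pi - (17/8)*pi = -pi/8
adding the enclosed defects to the starting angle (mod 2*pi, induced orientation) gives the holonomy
final angle = (7/12)*pi - pi/8 = (11/24)*pi (mod 2*pi)


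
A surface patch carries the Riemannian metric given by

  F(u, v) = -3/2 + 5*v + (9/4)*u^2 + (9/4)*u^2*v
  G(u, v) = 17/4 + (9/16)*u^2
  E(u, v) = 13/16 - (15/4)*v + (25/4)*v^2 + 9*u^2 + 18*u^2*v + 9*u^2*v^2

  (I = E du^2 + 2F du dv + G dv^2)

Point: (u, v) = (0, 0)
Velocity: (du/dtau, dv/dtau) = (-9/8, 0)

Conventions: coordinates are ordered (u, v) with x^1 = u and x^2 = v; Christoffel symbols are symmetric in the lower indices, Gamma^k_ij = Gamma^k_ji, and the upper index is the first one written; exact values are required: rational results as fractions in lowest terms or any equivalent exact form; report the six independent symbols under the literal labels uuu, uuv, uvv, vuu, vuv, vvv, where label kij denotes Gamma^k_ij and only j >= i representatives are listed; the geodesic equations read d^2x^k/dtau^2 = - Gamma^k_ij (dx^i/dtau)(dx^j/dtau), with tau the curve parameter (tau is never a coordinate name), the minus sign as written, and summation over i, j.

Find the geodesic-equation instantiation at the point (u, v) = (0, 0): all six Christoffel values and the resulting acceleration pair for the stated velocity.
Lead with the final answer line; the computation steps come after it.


Answer: Gamma_uuu = 180/77, Gamma_uuv = -510/77, Gamma_uvv = 1360/77, Gamma_vuu = 195/154, Gamma_vuv = -180/77, Gamma_vvv = 480/77; accelerations (d^2u/dtau^2, d^2v/dtau^2) = (-3645/1232, -15795/9856)

E = 13/16, F = -3/2, G = 17/4 at the point
E_u = 0, E_v = -15/4, F_u = 0, F_v = 5, G_u = 0, G_v = 0
EG - F^2 = 77/64;  g^inv = (64/77) * [[17/4, 3/2], [3/2, 13/16]]
first-kind symbols [ij,l] = (1/2)(d_i g_jl + d_j g_il - d_l g_ij): [uu,u] = E_u/2 = 0, [uu,v] = F_u - E_v/2 = 15/8, [uv,u] = E_v/2 = -15/8, [uv,v] = G_u/2 = 0, [vv,u] = F_v - G_u/2 = 5, [vv,v] = G_v/2 = 0
Gamma^u_ij = (G*[ij,u] - F*[ij,v])/(EG - F^2), Gamma^v_ij = (E*[ij,v] - F*[ij,u])/(EG - F^2)
Gamma_uuu = 180/77, Gamma_uuv = -510/77, Gamma_uvv = 1360/77, Gamma_vuu = 195/154, Gamma_vuv = -180/77, Gamma_vvv = 480/77
d^2u/dtau^2 = -(Gamma_uuu*(-9/8)^2 + 2*Gamma_uuv*(-9/8)*(0) + Gamma_uvv*(0)^2) = -3645/1232
d^2v/dtau^2 = -(Gamma_vuu*(-9/8)^2 + 2*Gamma_vuv*(-9/8)*(0) + Gamma_vvv*(0)^2) = -15795/9856


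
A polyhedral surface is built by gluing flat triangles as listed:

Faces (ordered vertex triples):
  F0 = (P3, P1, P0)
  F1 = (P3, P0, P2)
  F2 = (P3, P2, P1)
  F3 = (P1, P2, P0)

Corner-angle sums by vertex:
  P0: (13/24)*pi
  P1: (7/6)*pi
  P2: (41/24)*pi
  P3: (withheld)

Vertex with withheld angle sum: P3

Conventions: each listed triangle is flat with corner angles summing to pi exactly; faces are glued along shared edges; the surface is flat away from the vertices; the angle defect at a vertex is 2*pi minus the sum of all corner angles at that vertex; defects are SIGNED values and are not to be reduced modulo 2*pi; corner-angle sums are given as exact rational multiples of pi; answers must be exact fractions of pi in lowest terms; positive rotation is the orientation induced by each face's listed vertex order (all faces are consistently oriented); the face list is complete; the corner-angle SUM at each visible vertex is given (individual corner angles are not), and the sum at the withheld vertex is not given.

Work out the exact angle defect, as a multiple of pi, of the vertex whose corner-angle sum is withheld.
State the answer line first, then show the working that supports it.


Answer: defect(P3) = (17/12)*pi

V = 4, E = 6, F = 4; chi = V - E + F = 2
Gauss-Bonnet: total defect = 2*pi*chi = 4*pi; visible defects sum to (31/12)*pi


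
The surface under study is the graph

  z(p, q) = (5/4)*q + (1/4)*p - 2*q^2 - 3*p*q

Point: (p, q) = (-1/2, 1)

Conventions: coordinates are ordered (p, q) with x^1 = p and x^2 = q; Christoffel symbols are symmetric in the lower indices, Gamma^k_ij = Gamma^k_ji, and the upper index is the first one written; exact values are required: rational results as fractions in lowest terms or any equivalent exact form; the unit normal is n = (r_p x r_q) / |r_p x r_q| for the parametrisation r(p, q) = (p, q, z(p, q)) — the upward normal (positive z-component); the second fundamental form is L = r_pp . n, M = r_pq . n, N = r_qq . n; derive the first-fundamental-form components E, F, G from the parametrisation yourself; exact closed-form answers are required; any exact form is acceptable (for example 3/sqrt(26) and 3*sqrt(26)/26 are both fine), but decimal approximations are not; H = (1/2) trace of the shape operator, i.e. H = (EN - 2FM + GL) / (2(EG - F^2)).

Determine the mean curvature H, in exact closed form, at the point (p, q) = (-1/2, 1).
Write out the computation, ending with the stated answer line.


z_p = -11/4, z_q = -5/4, z_pp = 0, z_pq = -3, z_qq = -4
E = 137/16, F = 55/16, G = 41/16; answer radicand W^2 = 81/8
unnormalised second-form numerators: l = 0, m = -3, n = -4; L = l/sqrt(81/8), and similarly M = m/sqrt(W^2), N = n/sqrt(W^2)
H = (E*n - 2*F*m + G*l) / (2*(EG - F^2)*sqrt(W^2)); E*n - 2*F*m + G*l = -109/8, EG - F^2 = 81/8, so H = (-109/162)/sqrt(81/8)

Answer: H = -109*sqrt(2)/729


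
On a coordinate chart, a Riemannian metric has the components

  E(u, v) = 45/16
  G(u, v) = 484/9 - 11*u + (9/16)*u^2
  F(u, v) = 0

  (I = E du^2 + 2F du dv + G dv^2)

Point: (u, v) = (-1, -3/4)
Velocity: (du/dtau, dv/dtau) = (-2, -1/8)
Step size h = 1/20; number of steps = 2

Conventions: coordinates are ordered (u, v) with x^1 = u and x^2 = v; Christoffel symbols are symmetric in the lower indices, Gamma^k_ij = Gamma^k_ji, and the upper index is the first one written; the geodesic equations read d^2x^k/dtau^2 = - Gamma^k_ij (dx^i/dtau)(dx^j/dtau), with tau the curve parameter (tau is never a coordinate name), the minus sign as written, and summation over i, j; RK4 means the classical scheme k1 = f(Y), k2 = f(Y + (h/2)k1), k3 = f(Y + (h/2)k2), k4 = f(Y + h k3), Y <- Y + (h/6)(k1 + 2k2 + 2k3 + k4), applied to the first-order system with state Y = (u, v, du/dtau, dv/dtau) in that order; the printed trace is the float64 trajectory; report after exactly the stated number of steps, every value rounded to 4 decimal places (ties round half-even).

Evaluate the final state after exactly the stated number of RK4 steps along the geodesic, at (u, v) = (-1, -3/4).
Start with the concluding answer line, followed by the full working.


Answer: u = -1.2002, v = -0.7623, du/dtau = -2.0033, dv/dtau = -0.1205

f(Y) = (du/dtau, dv/dtau, -Gamma^u_ij Y'^i Y'^j, -Gamma^v_ij Y'^i Y'^j) with the Gammas evaluated at the stage position; h = 0.050000; intermediate values shown to 6 dp
step 0: u = -1.0000, v = -0.7500, du/dtau = -2.0000, dv/dtau = -0.1250
step 1:
  k1: at (u, v) = (-1.000000, -0.750000), (du/dtau, dv/dtau) = (-2.000000, -0.125000); Gamma_uuu = 0.000000, Gamma_uuv = 0.000000, Gamma_uvv = 2.155556, Gamma_vuu = 0.000000, Gamma_vuv = -0.092784, Gamma_vvv = 0.000000; k1 = (-2.000000, -0.125000, -0.033681, 0.046392)
  k2: at (u, v) = (-1.050000, -0.753125), (du/dtau, dv/dtau) = (-2.000842, -0.123840); Gamma_uuu = 0.000000, Gamma_uuv = 0.000000, Gamma_uvv = 2.165556, Gamma_vuu = 0.000000, Gamma_vuv = -0.092355, Gamma_vvv = 0.000000; k2 = (-2.000842, -0.123840, -0.033212, 0.045768)
  k3: at (u, v) = (-1.050021, -0.753096), (du/dtau, dv/dtau) = (-2.000830, -0.123856); Gamma_uuu = 0.000000, Gamma_uuv = 0.000000, Gamma_uvv = 2.165560, Gamma_vuu = 0.000000, Gamma_vuv = -0.092355, Gamma_vvv = 0.000000; k3 = (-2.000830, -0.123856, -0.033220, 0.045774)
  k4: at (u, v) = (-1.100042, -0.756193), (du/dtau, dv/dtau) = (-2.001661, -0.122711); Gamma_uuu = 0.000000, Gamma_uuv = 0.000000, Gamma_uvv = 2.175564, Gamma_vuu = 0.000000, Gamma_vuv = -0.091930, Gamma_vvv = 0.000000; k4 = (-2.001661, -0.122711, -0.032760, 0.045161)
  Y <- Y + (h/6)(k1 + 2k2 + 2k3 + k4): u = -1.1000, v = -0.7562, du/dtau = -2.0017, dv/dtau = -0.1227
step 2:
  k1: at (u, v) = (-1.100042, -0.756193), (du/dtau, dv/dtau) = (-2.001661, -0.122711); Gamma_uuu = 0.000000, Gamma_uuv = 0.000000, Gamma_uvv = 2.175564, Gamma_vuu = 0.000000, Gamma_vuv = -0.091930, Gamma_vvv = 0.000000; k1 = (-2.001661, -0.122711, -0.032760, 0.045161)
  k2: at (u, v) = (-1.150083, -0.759260), (du/dtau, dv/dtau) = (-2.002480, -0.121582); Gamma_uuu = 0.000000, Gamma_uuv = 0.000000, Gamma_uvv = 2.185572, Gamma_vuu = 0.000000, Gamma_vuv = -0.091509, Gamma_vvv = 0.000000; k2 = (-2.002480, -0.121582, -0.032308, 0.044559)
  k3: at (u, v) = (-1.150104, -0.759232), (du/dtau, dv/dtau) = (-2.002469, -0.121597); Gamma_uuu = 0.000000, Gamma_uuv = 0.000000, Gamma_uvv = 2.185576, Gamma_vuu = 0.000000, Gamma_vuv = -0.091509, Gamma_vvv = 0.000000; k3 = (-2.002469, -0.121597, -0.032316, 0.044564)
  k4: at (u, v) = (-1.200165, -0.762272), (du/dtau, dv/dtau) = (-2.003277, -0.120483); Gamma_uuu = 0.000000, Gamma_uuv = 0.000000, Gamma_uvv = 2.195589, Gamma_vuu = 0.000000, Gamma_vuv = -0.091092, Gamma_vvv = 0.000000; k4 = (-2.003277, -0.120483, -0.031872, 0.043972)
  Y <- Y + (h/6)(k1 + 2k2 + 2k3 + k4): u = -1.2002, v = -0.7623, du/dtau = -2.0033, dv/dtau = -0.1205


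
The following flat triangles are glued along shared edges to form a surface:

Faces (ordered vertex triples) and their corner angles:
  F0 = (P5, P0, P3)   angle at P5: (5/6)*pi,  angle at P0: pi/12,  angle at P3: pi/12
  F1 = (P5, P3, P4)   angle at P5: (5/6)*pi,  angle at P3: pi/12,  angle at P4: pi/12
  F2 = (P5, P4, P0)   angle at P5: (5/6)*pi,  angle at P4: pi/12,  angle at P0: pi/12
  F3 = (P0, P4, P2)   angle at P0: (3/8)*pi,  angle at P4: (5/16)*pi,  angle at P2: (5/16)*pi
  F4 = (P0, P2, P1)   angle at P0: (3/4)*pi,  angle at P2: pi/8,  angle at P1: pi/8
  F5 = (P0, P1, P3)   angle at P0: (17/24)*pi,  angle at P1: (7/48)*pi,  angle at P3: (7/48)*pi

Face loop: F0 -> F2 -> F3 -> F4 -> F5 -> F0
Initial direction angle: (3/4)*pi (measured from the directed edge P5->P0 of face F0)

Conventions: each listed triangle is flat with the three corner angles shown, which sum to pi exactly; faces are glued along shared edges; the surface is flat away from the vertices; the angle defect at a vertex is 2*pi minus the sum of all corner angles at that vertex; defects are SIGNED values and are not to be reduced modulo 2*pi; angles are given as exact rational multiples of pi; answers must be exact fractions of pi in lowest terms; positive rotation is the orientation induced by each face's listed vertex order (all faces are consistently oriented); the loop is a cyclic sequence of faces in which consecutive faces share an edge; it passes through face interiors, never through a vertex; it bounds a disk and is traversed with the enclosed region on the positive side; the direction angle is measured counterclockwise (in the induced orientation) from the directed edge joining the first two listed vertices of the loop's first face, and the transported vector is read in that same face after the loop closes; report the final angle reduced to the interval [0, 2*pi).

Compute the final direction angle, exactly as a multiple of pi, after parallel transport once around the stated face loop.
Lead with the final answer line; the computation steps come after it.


Answer: final direction angle = (3/4)*pi

enclosed vertex P0: corner angles sum to 2*pi, defect = 2*pi - 2*pi = 0
by Gauss-Bonnet the loop rotates the vector by the enclosed defect sum (positive orientation, mod 2*pi)
final angle = (3/4)*pi + 0 = (3/4)*pi (mod 2*pi)


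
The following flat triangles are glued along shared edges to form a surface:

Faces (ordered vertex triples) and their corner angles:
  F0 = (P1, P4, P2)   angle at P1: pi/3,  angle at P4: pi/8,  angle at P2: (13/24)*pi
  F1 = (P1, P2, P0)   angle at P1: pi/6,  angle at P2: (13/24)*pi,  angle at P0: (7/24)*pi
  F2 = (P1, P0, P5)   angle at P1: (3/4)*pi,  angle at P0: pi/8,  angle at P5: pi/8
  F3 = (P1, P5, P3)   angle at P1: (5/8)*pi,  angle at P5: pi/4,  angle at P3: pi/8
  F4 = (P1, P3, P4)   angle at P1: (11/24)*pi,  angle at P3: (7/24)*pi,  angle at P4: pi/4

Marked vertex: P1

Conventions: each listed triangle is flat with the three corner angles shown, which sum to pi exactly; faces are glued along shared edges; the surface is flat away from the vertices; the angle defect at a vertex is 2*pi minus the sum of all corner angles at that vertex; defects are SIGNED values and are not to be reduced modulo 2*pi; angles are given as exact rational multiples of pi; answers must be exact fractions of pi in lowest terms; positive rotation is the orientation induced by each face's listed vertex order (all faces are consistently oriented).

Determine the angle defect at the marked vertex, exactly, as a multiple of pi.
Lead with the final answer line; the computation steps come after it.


Answer: defect(P1) = -pi/3

Sum of corner angles at P1: (7/3)*pi
defect = 2*pi - (7/3)*pi


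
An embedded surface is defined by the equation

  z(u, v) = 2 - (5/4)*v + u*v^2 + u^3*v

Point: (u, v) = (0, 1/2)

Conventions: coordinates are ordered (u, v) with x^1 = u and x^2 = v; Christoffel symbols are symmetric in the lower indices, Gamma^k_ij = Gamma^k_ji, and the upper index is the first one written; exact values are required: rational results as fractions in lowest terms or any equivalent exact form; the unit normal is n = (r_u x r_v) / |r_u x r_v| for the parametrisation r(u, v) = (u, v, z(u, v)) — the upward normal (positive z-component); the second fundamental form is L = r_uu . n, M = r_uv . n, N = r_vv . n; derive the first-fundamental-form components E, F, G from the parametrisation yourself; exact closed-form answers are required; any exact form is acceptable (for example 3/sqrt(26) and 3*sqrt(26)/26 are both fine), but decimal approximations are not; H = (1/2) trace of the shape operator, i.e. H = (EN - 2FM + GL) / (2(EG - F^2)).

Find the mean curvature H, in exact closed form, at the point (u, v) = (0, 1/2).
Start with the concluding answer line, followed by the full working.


Answer: H = 5*sqrt(42)/441

z_u = 1/4, z_v = -5/4, z_uu = 0, z_uv = 1, z_vv = 0
E = 17/16, F = -5/16, G = 41/16; answer radicand W^2 = 21/8
unnormalised second-form numerators: l = 0, m = 1, n = 0; L = l/sqrt(21/8), and similarly M = m/sqrt(W^2), N = n/sqrt(W^2)
H = (E*n - 2*F*m + G*l) / (2*(EG - F^2)*sqrt(W^2)); E*n - 2*F*m + G*l = 5/8, EG - F^2 = 21/8, so H = (5/42)/sqrt(21/8)


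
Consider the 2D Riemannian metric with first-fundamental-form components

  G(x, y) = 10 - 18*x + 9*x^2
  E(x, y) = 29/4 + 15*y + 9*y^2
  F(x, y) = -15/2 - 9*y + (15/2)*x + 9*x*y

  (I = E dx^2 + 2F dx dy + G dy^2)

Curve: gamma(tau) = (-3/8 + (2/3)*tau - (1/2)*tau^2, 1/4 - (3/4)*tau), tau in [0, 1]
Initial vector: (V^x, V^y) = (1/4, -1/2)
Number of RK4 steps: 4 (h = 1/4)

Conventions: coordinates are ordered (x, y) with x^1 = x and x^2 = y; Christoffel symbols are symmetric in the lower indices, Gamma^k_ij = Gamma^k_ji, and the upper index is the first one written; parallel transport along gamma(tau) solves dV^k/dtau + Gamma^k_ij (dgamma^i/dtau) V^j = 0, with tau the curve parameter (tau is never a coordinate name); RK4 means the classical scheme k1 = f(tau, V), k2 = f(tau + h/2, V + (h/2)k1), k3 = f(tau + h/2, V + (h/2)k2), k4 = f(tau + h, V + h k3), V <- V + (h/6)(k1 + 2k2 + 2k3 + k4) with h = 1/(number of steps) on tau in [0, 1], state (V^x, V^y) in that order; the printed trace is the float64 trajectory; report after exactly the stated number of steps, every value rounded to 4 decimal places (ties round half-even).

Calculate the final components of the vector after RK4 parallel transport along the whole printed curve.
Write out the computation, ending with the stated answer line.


gamma'(tau) = (2/3 - tau, -3/4); f(tau, V)^k = -Gamma^k_ij(gamma(tau)) gamma'^i(tau) V^j; h = 1/4; intermediate values shown to 6 dp
curve data and Christoffel symbols at the stage parameters:
  tau = 0.000000: gamma = (-0.375000, 0.250000), gamma' = (0.666667, -0.750000); Gamma_xxx = 0.000000, Gamma_xxy = 0.341170, Gamma_xyy = 0.000000, Gamma_yxx = 0.000000, Gamma_yxy = -0.433024, Gamma_yyy = 0.000000
  tau = 0.125000: gamma = (-0.299479, 0.156250), gamma' = (0.541667, -0.750000); Gamma_xxx = 0.000000, Gamma_xxy = 0.356089, Gamma_xyy = 0.000000, Gamma_yxx = 0.000000, Gamma_yxy = -0.467601, Gamma_yyy = 0.000000
  tau = 0.250000: gamma = (-0.239583, 0.062500), gamma' = (0.416667, -0.750000); Gamma_xxx = 0.000000, Gamma_xxy = 0.365617, Gamma_xyy = 0.000000, Gamma_yxx = 0.000000, Gamma_yxy = -0.505912, Gamma_yyy = 0.000000
  tau = 0.375000: gamma = (-0.195312, -0.031250), gamma' = (0.291667, -0.750000); Gamma_xxx = 0.000000, Gamma_xxy = 0.367385, Gamma_xyy = 0.000000, Gamma_yxx = 0.000000, Gamma_yxy = -0.547500, Gamma_yyy = 0.000000
  tau = 0.500000: gamma = (-0.166667, -0.125000), gamma' = (0.166667, -0.750000); Gamma_xxx = 0.000000, Gamma_xxy = 0.358839, Gamma_xyy = 0.000000, Gamma_yxx = 0.000000, Gamma_yxy = -0.591029, Gamma_yyy = 0.000000
  tau = 0.625000: gamma = (-0.153646, -0.218750), gamma' = (0.041667, -0.750000); Gamma_xxx = 0.000000, Gamma_xxy = 0.337735, Gamma_xyy = 0.000000, Gamma_yxx = 0.000000, Gamma_yxy = -0.633968, Gamma_yyy = 0.000000
  tau = 0.750000: gamma = (-0.156250, -0.312500), gamma' = (-0.083333, -0.750000); Gamma_xxx = 0.000000, Gamma_xxy = 0.302935, Gamma_xyy = 0.000000, Gamma_yxx = 0.000000, Gamma_yxy = -0.672515, Gamma_yyy = 0.000000
  tau = 0.875000: gamma = (-0.174479, -0.406250), gamma' = (-0.208333, -0.750000); Gamma_xxx = 0.000000, Gamma_xxy = 0.255293, Gamma_xyy = 0.000000, Gamma_yxx = 0.000000, Gamma_yxy = -0.702057, Gamma_yyy = 0.000000
  tau = 1.000000: gamma = (-0.208333, -0.500000), gamma' = (-0.333333, -0.750000); Gamma_xxx = 0.000000, Gamma_xxy = 0.198142, Gamma_xyy = 0.000000, Gamma_yxx = 0.000000, Gamma_yxy = -0.718266, Gamma_yyy = 0.000000
step 0: V^x = 0.2500, V^y = -0.5000
step 1: k1 = (0.177693, -0.225533), k2 = (0.174577, -0.229247), k3 = (0.174563, -0.229228), k4 = (0.165420, -0.228896); V <- V + (h/6)(k1 + 2k2 + 2k3 + k4): V^x = 0.2934, V^y = -0.5571
step 2: k1 = (0.165327, -0.228766), k2 = (0.149299, -0.222494), k3 = (0.148663, -0.221547), k4 = (0.125596, -0.206864); V <- V + (h/6)(k1 + 2k2 + 2k3 + k4): V^x = 0.3303, V^y = -0.6123
step 3: k1 = (0.125524, -0.206746), k2 = (0.096631, -0.181387), k3 = (0.095671, -0.179586), k4 = (0.063898, -0.141853); V <- V + (h/6)(k1 + 2k2 + 2k3 + k4): V^x = 0.3543, V^y = -0.6569
step 4: k1 = (0.063905, -0.141870), k2 = (0.033479, -0.092066), k3 = (0.033082, -0.090974), k4 = (0.008986, -0.032574); V <- V + (h/6)(k1 + 2k2 + 2k3 + k4): V^x = 0.3628, V^y = -0.6794

Answer: V^x = 0.3628, V^y = -0.6794


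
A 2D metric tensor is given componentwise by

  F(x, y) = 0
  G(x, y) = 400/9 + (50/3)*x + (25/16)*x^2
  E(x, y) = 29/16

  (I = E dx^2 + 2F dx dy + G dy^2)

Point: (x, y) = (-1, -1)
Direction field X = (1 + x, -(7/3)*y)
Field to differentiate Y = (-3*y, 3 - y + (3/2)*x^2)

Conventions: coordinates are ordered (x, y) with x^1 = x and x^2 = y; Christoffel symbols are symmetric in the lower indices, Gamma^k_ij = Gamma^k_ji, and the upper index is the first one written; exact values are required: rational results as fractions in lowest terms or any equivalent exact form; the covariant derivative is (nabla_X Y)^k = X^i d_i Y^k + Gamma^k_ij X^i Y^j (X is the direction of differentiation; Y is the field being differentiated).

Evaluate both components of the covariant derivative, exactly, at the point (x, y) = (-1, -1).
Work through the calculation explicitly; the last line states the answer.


E = 29/16, F = 0, G = 4225/144 at the point
E_x = 0, E_y = 0, F_x = 0, F_y = 0, G_x = 325/24, G_y = 0
EG - F^2 = 122525/2304;  g^inv = (2304/122525) * [[4225/144, 0], [0, 29/16]]
first-kind symbols [ij,l] = (1/2)(d_i g_jl + d_j g_il - d_l g_ij): [xx,x] = E_x/2 = 0, [xx,y] = F_x - E_y/2 = 0, [xy,x] = E_y/2 = 0, [xy,y] = G_x/2 = 325/48, [yy,x] = F_y - G_x/2 = -325/48, [yy,y] = G_y/2 = 0
Gamma^x_ij = (G*[ij,x] - F*[ij,y])/(EG - F^2), Gamma^y_ij = (E*[ij,y] - F*[ij,x])/(EG - F^2)
Gamma_xxx = 0, Gamma_xxy = 0, Gamma_xyy = -325/87, Gamma_yxx = 0, Gamma_yxy = 3/13, Gamma_yyy = 0
X = (0, 7/3), Y = (3, 11/2) at the point

Answer: (nabla_X Y)^x = -28679/522, (nabla_X Y)^y = -28/39


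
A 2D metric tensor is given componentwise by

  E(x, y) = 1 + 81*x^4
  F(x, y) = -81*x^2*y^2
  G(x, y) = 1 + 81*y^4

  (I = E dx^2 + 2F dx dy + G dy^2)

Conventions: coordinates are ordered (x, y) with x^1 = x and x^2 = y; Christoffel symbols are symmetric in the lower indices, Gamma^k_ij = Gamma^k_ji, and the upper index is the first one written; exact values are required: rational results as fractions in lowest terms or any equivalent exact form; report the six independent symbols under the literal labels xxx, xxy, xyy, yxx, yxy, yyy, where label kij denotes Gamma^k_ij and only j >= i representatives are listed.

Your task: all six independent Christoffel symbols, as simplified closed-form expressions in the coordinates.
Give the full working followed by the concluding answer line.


E = 1 + 81*x^4; F = -81*x^2*y^2; G = 1 + 81*y^4
Gamma^k_ij = (1/2) g^{kl} (d_i g_jl + d_j g_il - d_l g_ij), with g^inv = (1/(EG-F^2)) [[G, -F], [-F, E]]
first partials: E_x = 324*x^3, E_y = 0, F_x = -162*x*y^2, F_y = -162*x^2*y, G_x = 0, G_y = 324*y^3
D = EG - F^2 = 1 + 81*y^4 + 81*x^4
expanded: Gamma^x_xx = (G E_x - 2F F_x + F E_y)/(2D), Gamma^x_xy = (G E_y - F G_x)/(2D), Gamma^x_yy = (2G F_y - G G_x - F G_y)/(2D), Gamma^y_xx = (2E F_x - E E_y - F E_x)/(2D), Gamma^y_xy = (E G_x - F E_y)/(2D), Gamma^y_yy = (E G_y - 2F F_y + F G_x)/(2D); substitute and cancel common factors

Answer: Gamma_xxx = 162*x^3/(81*x^4 + 81*y^4 + 1), Gamma_xxy = 0, Gamma_xyy = -162*x^2*y/(81*x^4 + 81*y^4 + 1), Gamma_yxx = -162*x*y^2/(81*x^4 + 81*y^4 + 1), Gamma_yxy = 0, Gamma_yyy = 162*y^3/(81*x^4 + 81*y^4 + 1)


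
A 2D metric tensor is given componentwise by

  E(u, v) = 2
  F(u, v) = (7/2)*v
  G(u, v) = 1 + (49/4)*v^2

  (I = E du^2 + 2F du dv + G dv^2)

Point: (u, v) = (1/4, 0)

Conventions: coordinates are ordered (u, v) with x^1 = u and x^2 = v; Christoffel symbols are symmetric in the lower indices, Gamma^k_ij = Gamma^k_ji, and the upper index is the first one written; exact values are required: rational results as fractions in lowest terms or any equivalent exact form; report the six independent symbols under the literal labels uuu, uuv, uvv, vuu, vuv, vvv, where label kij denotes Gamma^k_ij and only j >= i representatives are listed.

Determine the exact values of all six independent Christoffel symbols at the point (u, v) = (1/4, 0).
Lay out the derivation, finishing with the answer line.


E = 2, F = 0, G = 1 at the point
E_u = 0, E_v = 0, F_u = 0, F_v = 7/2, G_u = 0, G_v = 0
EG - F^2 = 2;  g^inv = (1/2) * [[1, 0], [0, 2]]
first-kind symbols [ij,l] = (1/2)(d_i g_jl + d_j g_il - d_l g_ij): [uu,u] = E_u/2 = 0, [uu,v] = F_u - E_v/2 = 0, [uv,u] = E_v/2 = 0, [uv,v] = G_u/2 = 0, [vv,u] = F_v - G_u/2 = 7/2, [vv,v] = G_v/2 = 0
Gamma^u_ij = (G*[ij,u] - F*[ij,v])/(EG - F^2), Gamma^v_ij = (E*[ij,v] - F*[ij,u])/(EG - F^2)

Answer: Gamma_uuu = 0, Gamma_uuv = 0, Gamma_uvv = 7/4, Gamma_vuu = 0, Gamma_vuv = 0, Gamma_vvv = 0


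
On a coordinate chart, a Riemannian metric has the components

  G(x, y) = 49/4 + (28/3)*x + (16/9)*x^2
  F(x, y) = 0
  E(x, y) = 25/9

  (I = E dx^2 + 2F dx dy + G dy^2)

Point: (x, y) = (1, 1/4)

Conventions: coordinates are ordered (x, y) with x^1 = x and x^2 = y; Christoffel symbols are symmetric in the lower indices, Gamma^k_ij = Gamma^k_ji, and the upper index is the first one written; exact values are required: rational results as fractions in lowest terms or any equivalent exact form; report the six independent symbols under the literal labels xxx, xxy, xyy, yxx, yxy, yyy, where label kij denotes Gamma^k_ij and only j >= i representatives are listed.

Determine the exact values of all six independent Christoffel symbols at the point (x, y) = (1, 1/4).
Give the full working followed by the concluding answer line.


E = 25/9, F = 0, G = 841/36 at the point
E_x = 0, E_y = 0, F_x = 0, F_y = 0, G_x = 116/9, G_y = 0
EG - F^2 = 21025/324;  g^inv = (324/21025) * [[841/36, 0], [0, 25/9]]
first-kind symbols [ij,l] = (1/2)(d_i g_jl + d_j g_il - d_l g_ij): [xx,x] = E_x/2 = 0, [xx,y] = F_x - E_y/2 = 0, [xy,x] = E_y/2 = 0, [xy,y] = G_x/2 = 58/9, [yy,x] = F_y - G_x/2 = -58/9, [yy,y] = G_y/2 = 0
Gamma^x_ij = (G*[ij,x] - F*[ij,y])/(EG - F^2), Gamma^y_ij = (E*[ij,y] - F*[ij,x])/(EG - F^2)

Answer: Gamma_xxx = 0, Gamma_xxy = 0, Gamma_xyy = -58/25, Gamma_yxx = 0, Gamma_yxy = 8/29, Gamma_yyy = 0


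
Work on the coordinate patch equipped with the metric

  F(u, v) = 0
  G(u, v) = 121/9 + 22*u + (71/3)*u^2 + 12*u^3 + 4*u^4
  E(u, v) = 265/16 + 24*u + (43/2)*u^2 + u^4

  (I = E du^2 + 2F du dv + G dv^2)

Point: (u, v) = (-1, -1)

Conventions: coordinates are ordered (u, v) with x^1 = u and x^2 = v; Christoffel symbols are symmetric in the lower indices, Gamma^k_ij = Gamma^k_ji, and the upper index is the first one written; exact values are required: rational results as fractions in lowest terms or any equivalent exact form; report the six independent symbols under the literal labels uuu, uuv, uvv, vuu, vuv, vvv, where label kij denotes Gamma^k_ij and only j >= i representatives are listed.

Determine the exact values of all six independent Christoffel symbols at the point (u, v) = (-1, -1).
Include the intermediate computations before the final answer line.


E = 241/16, F = 0, G = 64/9 at the point
E_u = -23, E_v = 0, F_u = 0, F_v = 0, G_u = -16/3, G_v = 0
EG - F^2 = 964/9;  g^inv = (9/964) * [[64/9, 0], [0, 241/16]]
first-kind symbols [ij,l] = (1/2)(d_i g_jl + d_j g_il - d_l g_ij): [uu,u] = E_u/2 = -23/2, [uu,v] = F_u - E_v/2 = 0, [uv,u] = E_v/2 = 0, [uv,v] = G_u/2 = -8/3, [vv,u] = F_v - G_u/2 = 8/3, [vv,v] = G_v/2 = 0
Gamma^u_ij = (G*[ij,u] - F*[ij,v])/(EG - F^2), Gamma^v_ij = (E*[ij,v] - F*[ij,u])/(EG - F^2)

Answer: Gamma_uuu = -184/241, Gamma_uuv = 0, Gamma_uvv = 128/723, Gamma_vuu = 0, Gamma_vuv = -3/8, Gamma_vvv = 0


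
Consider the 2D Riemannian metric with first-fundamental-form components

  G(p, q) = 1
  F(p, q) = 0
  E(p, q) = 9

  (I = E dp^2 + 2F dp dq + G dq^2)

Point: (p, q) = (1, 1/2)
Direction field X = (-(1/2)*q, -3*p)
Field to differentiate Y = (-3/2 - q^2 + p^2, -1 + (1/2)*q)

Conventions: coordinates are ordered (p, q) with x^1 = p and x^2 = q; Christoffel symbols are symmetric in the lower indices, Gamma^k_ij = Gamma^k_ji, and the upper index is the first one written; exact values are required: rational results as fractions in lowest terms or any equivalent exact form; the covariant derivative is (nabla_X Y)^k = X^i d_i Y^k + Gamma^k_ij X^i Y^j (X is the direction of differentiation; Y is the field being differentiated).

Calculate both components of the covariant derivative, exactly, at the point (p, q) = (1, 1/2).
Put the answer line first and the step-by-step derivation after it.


Answer: (nabla_X Y)^p = 5/2, (nabla_X Y)^q = -3/2

E = 9, F = 0, G = 1 at the point
E_p = 0, E_q = 0, F_p = 0, F_q = 0, G_p = 0, G_q = 0
EG - F^2 = 9;  g^inv = (1/9) * [[1, 0], [0, 9]]
first-kind symbols [ij,l] = (1/2)(d_i g_jl + d_j g_il - d_l g_ij): [pp,p] = E_p/2 = 0, [pp,q] = F_p - E_q/2 = 0, [pq,p] = E_q/2 = 0, [pq,q] = G_p/2 = 0, [qq,p] = F_q - G_p/2 = 0, [qq,q] = G_q/2 = 0
Gamma^p_ij = (G*[ij,p] - F*[ij,q])/(EG - F^2), Gamma^q_ij = (E*[ij,q] - F*[ij,p])/(EG - F^2)
Gamma_ppp = 0, Gamma_ppq = 0, Gamma_pqq = 0, Gamma_qpp = 0, Gamma_qpq = 0, Gamma_qqq = 0
X = (-1/4, -3), Y = (-3/4, -3/4) at the point


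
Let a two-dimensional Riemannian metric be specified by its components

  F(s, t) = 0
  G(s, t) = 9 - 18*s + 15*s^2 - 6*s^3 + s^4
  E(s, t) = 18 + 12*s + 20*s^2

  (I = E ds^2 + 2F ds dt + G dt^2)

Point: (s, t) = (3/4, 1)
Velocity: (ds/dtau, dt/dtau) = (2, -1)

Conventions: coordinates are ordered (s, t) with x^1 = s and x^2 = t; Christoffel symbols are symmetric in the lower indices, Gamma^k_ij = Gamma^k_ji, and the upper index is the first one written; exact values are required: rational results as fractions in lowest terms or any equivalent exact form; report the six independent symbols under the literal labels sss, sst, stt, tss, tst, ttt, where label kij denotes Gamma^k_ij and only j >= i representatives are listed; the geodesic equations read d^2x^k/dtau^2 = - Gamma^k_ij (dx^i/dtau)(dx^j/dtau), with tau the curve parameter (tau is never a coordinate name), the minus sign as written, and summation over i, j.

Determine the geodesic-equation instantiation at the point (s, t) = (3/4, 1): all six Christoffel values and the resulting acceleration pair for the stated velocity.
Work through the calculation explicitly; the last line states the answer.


E = 153/4, F = 0, G = 441/256 at the point
E_s = 42, E_t = 0, F_s = 0, F_t = 0, G_s = -63/16, G_t = 0
EG - F^2 = 67473/1024;  g^inv = (1024/67473) * [[441/256, 0], [0, 153/4]]
first-kind symbols [ij,l] = (1/2)(d_i g_jl + d_j g_il - d_l g_ij): [ss,s] = E_s/2 = 21, [ss,t] = F_s - E_t/2 = 0, [st,s] = E_t/2 = 0, [st,t] = G_s/2 = -63/32, [tt,s] = F_t - G_s/2 = 63/32, [tt,t] = G_t/2 = 0
Gamma^s_ij = (G*[ij,s] - F*[ij,t])/(EG - F^2), Gamma^t_ij = (E*[ij,t] - F*[ij,s])/(EG - F^2)
Gamma_sss = 28/51, Gamma_sst = 0, Gamma_stt = 7/136, Gamma_tss = 0, Gamma_tst = -8/7, Gamma_ttt = 0
d^2s/dtau^2 = -(Gamma_sss*(2)^2 + 2*Gamma_sst*(2)*(-1) + Gamma_stt*(-1)^2) = -917/408
d^2t/dtau^2 = -(Gamma_tss*(2)^2 + 2*Gamma_tst*(2)*(-1) + Gamma_ttt*(-1)^2) = -32/7

Answer: Gamma_sss = 28/51, Gamma_sst = 0, Gamma_stt = 7/136, Gamma_tss = 0, Gamma_tst = -8/7, Gamma_ttt = 0; accelerations (d^2s/dtau^2, d^2t/dtau^2) = (-917/408, -32/7)


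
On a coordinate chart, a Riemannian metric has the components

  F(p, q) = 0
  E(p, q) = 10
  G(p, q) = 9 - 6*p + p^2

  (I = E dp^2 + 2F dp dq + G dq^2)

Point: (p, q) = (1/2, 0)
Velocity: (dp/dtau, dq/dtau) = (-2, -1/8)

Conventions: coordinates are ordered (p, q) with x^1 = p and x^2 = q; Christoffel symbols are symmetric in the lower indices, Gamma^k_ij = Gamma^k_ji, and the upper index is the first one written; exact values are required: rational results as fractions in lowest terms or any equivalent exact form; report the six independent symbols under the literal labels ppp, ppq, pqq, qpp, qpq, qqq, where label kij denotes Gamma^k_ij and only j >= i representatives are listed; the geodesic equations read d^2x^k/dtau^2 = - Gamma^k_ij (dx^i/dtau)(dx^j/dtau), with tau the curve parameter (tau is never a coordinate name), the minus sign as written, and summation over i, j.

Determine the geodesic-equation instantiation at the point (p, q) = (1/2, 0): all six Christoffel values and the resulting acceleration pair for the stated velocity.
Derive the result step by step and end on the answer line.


E = 10, F = 0, G = 25/4 at the point
E_p = 0, E_q = 0, F_p = 0, F_q = 0, G_p = -5, G_q = 0
EG - F^2 = 125/2;  g^inv = (2/125) * [[25/4, 0], [0, 10]]
first-kind symbols [ij,l] = (1/2)(d_i g_jl + d_j g_il - d_l g_ij): [pp,p] = E_p/2 = 0, [pp,q] = F_p - E_q/2 = 0, [pq,p] = E_q/2 = 0, [pq,q] = G_p/2 = -5/2, [qq,p] = F_q - G_p/2 = 5/2, [qq,q] = G_q/2 = 0
Gamma^p_ij = (G*[ij,p] - F*[ij,q])/(EG - F^2), Gamma^q_ij = (E*[ij,q] - F*[ij,p])/(EG - F^2)
Gamma_ppp = 0, Gamma_ppq = 0, Gamma_pqq = 1/4, Gamma_qpp = 0, Gamma_qpq = -2/5, Gamma_qqq = 0
d^2p/dtau^2 = -(Gamma_ppp*(-2)^2 + 2*Gamma_ppq*(-2)*(-1/8) + Gamma_pqq*(-1/8)^2) = -1/256
d^2q/dtau^2 = -(Gamma_qpp*(-2)^2 + 2*Gamma_qpq*(-2)*(-1/8) + Gamma_qqq*(-1/8)^2) = 1/5

Answer: Gamma_ppp = 0, Gamma_ppq = 0, Gamma_pqq = 1/4, Gamma_qpp = 0, Gamma_qpq = -2/5, Gamma_qqq = 0; accelerations (d^2p/dtau^2, d^2q/dtau^2) = (-1/256, 1/5)


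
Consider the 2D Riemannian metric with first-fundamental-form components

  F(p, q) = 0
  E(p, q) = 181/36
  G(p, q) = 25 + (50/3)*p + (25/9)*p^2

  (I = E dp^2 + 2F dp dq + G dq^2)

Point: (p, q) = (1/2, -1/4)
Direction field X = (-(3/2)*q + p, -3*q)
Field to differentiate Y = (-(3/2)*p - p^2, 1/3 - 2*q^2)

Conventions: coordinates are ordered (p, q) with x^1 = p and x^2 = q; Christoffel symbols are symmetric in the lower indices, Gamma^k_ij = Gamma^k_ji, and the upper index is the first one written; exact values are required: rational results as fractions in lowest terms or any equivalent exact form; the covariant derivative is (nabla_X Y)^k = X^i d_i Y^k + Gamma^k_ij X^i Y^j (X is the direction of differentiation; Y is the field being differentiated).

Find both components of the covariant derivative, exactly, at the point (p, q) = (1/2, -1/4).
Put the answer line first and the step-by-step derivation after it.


Answer: (nabla_X Y)^p = -3605/1448, (nabla_X Y)^q = 395/672

E = 181/36, F = 0, G = 1225/36 at the point
E_p = 0, E_q = 0, F_p = 0, F_q = 0, G_p = 175/9, G_q = 0
EG - F^2 = 221725/1296;  g^inv = (1296/221725) * [[1225/36, 0], [0, 181/36]]
first-kind symbols [ij,l] = (1/2)(d_i g_jl + d_j g_il - d_l g_ij): [pp,p] = E_p/2 = 0, [pp,q] = F_p - E_q/2 = 0, [pq,p] = E_q/2 = 0, [pq,q] = G_p/2 = 175/18, [qq,p] = F_q - G_p/2 = -175/18, [qq,q] = G_q/2 = 0
Gamma^p_ij = (G*[ij,p] - F*[ij,q])/(EG - F^2), Gamma^q_ij = (E*[ij,q] - F*[ij,p])/(EG - F^2)
Gamma_ppp = 0, Gamma_ppq = 0, Gamma_pqq = -350/181, Gamma_qpp = 0, Gamma_qpq = 2/7, Gamma_qqq = 0
X = (7/8, 3/4), Y = (-1, 5/24) at the point


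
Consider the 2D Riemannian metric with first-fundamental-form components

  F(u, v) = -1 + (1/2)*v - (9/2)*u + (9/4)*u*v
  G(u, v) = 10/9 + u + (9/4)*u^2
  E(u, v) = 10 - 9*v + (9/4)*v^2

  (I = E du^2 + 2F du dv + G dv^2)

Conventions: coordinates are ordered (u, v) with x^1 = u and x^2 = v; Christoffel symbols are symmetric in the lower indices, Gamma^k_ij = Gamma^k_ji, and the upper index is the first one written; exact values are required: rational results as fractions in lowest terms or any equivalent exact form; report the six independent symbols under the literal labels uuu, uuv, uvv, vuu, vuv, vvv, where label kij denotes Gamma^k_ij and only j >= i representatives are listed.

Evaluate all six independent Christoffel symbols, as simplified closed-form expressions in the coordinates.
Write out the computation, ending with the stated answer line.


E = 10 - 9*v + (9/4)*v^2; F = -1 + (1/2)*v - (9/2)*u + (9/4)*u*v; G = 10/9 + u + (9/4)*u^2
Gamma^k_ij = (1/2) g^{kl} (d_i g_jl + d_j g_il - d_l g_ij), with g^inv = (1/(EG-F^2)) [[G, -F], [-F, E]]
first partials: E_u = 0, E_v = -9 + (9/2)*v, F_u = -9/2 + (9/4)*v, F_v = 1/2 + (9/4)*u, G_u = 1 + (9/2)*u, G_v = 0
D = EG - F^2 = 91/9 - 9*v + u + (9/4)*v^2 + (9/4)*u^2
expanded: Gamma^u_uu = (G E_u - 2F F_u + F E_v)/(2D), Gamma^u_uv = (G E_v - F G_u)/(2D), Gamma^u_vv = (2G F_v - G G_u - F G_v)/(2D), Gamma^v_uu = (2E F_u - E E_v - F E_u)/(2D), Gamma^v_uv = (E G_u - F E_v)/(2D), Gamma^v_vv = (E G_v - 2F F_v + F G_u)/(2D); substitute and cancel common factors

Answer: Gamma_uuu = 0, Gamma_uuv = (81*v - 162)/(81*u^2 + 36*u + 81*v^2 - 324*v + 364), Gamma_uvv = 0, Gamma_vuu = 0, Gamma_vuv = (81*u + 18)/(81*u^2 + 36*u + 81*v^2 - 324*v + 364), Gamma_vvv = 0


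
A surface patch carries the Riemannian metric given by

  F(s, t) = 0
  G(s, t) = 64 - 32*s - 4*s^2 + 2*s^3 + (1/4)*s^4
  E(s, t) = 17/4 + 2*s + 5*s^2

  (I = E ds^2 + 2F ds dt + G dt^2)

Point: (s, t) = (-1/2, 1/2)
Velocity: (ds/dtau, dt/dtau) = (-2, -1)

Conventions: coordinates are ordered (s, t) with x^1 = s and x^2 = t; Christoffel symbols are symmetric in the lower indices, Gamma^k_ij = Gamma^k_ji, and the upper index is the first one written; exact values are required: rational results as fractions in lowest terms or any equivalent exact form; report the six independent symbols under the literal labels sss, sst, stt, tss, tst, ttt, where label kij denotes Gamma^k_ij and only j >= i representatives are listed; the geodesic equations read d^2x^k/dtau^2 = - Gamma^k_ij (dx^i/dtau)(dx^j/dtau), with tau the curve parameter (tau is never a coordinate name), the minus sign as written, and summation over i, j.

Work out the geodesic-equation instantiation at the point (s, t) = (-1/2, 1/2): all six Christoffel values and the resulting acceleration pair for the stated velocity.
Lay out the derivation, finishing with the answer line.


E = 9/2, F = 0, G = 5041/64 at the point
E_s = -3, E_t = 0, F_s = 0, F_t = 0, G_s = -213/8, G_t = 0
EG - F^2 = 45369/128;  g^inv = (128/45369) * [[5041/64, 0], [0, 9/2]]
first-kind symbols [ij,l] = (1/2)(d_i g_jl + d_j g_il - d_l g_ij): [ss,s] = E_s/2 = -3/2, [ss,t] = F_s - E_t/2 = 0, [st,s] = E_t/2 = 0, [st,t] = G_s/2 = -213/16, [tt,s] = F_t - G_s/2 = 213/16, [tt,t] = G_t/2 = 0
Gamma^s_ij = (G*[ij,s] - F*[ij,t])/(EG - F^2), Gamma^t_ij = (E*[ij,t] - F*[ij,s])/(EG - F^2)
Gamma_sss = -1/3, Gamma_sst = 0, Gamma_stt = 71/24, Gamma_tss = 0, Gamma_tst = -12/71, Gamma_ttt = 0
d^2s/dtau^2 = -(Gamma_sss*(-2)^2 + 2*Gamma_sst*(-2)*(-1) + Gamma_stt*(-1)^2) = -13/8
d^2t/dtau^2 = -(Gamma_tss*(-2)^2 + 2*Gamma_tst*(-2)*(-1) + Gamma_ttt*(-1)^2) = 48/71

Answer: Gamma_sss = -1/3, Gamma_sst = 0, Gamma_stt = 71/24, Gamma_tss = 0, Gamma_tst = -12/71, Gamma_ttt = 0; accelerations (d^2s/dtau^2, d^2t/dtau^2) = (-13/8, 48/71)
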